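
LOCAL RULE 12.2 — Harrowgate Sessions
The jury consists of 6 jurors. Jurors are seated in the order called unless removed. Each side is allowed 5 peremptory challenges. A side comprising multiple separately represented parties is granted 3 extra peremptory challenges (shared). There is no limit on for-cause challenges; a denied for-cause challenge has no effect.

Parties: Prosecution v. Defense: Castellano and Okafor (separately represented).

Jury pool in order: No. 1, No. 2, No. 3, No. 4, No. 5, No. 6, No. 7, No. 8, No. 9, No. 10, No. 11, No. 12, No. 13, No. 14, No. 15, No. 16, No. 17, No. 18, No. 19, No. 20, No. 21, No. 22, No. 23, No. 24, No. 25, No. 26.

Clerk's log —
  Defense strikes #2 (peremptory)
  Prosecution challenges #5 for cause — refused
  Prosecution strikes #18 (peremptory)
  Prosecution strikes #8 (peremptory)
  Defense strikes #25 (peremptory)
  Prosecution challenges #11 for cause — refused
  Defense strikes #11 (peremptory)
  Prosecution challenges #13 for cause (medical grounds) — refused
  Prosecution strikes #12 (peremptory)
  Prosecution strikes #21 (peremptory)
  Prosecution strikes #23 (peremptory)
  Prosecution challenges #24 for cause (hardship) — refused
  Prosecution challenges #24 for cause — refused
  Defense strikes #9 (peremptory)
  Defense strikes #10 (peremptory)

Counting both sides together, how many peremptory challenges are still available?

3

Prosecution allotment: 5. Defense allotment: 5 base + 3 multi-party = 8.
Prosecution peremptories used: #18, #8, #12, #21, #23 — 5 (for-cause on #5, #11, #13, #24, #24 don't count).
Defense peremptories used: #2, #25, #11, #9, #10 — 5.
Remaining: (5 − 5) + (8 − 5) = 3.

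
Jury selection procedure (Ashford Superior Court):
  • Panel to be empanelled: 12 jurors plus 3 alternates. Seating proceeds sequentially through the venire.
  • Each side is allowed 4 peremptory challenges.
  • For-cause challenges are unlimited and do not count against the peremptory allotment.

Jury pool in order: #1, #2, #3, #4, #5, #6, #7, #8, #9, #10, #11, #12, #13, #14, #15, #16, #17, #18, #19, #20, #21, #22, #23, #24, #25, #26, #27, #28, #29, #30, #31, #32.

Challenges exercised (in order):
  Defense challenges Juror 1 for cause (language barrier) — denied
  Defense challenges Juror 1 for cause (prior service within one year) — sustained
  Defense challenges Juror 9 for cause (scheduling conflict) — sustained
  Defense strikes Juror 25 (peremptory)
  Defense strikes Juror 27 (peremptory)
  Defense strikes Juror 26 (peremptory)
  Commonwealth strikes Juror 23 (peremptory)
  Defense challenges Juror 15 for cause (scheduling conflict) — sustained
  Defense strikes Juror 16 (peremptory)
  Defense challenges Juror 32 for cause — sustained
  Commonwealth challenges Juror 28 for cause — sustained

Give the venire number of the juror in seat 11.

13

Removed: #1, #9, #15, #16, #23, #25, #26, #27, #28, #32.
Filling seats in venire order through position 11: #2, #3, #4, #5, #6, #7, #8, #10, #11, #12, #13.
So seat 11 is #13.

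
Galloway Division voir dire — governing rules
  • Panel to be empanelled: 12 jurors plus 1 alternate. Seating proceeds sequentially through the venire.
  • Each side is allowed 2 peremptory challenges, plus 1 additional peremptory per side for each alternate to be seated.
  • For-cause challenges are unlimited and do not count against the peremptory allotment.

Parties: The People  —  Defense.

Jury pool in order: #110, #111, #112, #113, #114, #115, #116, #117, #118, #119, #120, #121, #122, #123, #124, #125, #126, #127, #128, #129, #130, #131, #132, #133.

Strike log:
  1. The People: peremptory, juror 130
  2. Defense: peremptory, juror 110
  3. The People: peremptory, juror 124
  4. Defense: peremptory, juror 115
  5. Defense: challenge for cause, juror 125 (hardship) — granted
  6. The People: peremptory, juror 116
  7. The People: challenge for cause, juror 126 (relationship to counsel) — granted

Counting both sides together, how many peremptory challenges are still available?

1

The People allotment: 2 base + 1 × 1 alternate = 3. Defense allotment: 2 base + 1 × 1 alternate = 3.
The People peremptories used: #130, #124, #116 — 3 (the for-cause on #126 doesn't count).
Defense peremptories used: #110, #115 — 2 (the for-cause on #125 doesn't count).
Remaining: (3 − 3) + (3 − 2) = 1.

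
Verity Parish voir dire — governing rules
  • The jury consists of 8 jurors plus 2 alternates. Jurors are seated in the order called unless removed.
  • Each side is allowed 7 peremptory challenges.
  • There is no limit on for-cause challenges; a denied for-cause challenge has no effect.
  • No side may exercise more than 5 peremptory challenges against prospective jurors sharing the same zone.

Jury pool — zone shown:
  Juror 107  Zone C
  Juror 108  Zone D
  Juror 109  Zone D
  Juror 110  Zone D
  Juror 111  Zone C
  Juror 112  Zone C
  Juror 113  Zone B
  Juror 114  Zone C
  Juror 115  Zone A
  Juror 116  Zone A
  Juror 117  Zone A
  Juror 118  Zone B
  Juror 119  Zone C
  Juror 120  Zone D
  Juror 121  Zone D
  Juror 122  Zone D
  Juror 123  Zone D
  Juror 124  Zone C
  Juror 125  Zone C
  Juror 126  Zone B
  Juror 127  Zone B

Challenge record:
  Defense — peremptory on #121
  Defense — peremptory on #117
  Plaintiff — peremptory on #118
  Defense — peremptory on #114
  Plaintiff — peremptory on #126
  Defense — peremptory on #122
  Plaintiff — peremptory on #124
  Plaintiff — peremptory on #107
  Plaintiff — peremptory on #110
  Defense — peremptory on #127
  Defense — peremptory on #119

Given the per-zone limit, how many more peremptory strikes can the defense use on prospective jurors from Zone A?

Defense peremptories so far: #121, #117, #114, #122, #127, #119 — 6 of 7 used, 1 left overall.
Against Zone A: #117 — 1 used; per-zone cap 5 leaves 4.
Binding limit: min(1, 4) = 1.

1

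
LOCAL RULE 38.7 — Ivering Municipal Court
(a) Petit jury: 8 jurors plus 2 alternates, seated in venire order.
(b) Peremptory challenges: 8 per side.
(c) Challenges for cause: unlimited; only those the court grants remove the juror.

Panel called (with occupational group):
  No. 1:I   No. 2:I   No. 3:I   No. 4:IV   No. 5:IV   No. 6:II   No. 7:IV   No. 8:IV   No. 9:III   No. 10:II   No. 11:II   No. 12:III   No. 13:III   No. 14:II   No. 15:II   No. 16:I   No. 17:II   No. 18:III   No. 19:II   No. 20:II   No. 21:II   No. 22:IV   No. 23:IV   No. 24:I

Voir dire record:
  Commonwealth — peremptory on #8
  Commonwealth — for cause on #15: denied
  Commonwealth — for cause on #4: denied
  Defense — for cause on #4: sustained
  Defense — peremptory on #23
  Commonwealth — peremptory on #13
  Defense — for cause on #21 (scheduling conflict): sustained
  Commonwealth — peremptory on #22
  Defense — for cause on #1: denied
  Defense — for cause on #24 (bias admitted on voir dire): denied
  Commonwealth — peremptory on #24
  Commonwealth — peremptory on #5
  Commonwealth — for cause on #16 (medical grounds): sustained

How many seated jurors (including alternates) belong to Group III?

2

Removed: #4, #5, #8, #13, #16, #21, #22, #23, #24.
Seated (10 incl. alternates): #1, #2, #3, #6, #7, #9, #10, #11, #12, #14.
Of those, in Group III: #9, #12 → 2.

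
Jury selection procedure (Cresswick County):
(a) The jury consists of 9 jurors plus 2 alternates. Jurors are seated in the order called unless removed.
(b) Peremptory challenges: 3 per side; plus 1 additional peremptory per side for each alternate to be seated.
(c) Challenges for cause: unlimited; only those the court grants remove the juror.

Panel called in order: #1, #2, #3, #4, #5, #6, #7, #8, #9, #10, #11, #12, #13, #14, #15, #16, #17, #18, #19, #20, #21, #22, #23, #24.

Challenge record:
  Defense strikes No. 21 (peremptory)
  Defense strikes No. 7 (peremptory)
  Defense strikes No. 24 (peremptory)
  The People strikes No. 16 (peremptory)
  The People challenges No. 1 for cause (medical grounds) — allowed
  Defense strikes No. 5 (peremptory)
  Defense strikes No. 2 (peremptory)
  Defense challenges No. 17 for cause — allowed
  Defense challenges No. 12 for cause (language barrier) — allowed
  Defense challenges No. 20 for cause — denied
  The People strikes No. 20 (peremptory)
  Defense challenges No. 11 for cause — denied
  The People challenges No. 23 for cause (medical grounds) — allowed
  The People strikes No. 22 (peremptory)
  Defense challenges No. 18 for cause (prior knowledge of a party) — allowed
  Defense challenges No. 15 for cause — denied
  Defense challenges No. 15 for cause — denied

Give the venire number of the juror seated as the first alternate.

Removed: #1, #2, #5, #7, #12, #16, #17, #18, #20, #21, #22, #23, #24. (#11, #15 stay — for-cause denied.)
Seating in order: seats 1–9 → #3, #4, #6, #8, #9, #10, #11, #13, #14; alternates → #15, #19.
So alternate 1 is #15.

15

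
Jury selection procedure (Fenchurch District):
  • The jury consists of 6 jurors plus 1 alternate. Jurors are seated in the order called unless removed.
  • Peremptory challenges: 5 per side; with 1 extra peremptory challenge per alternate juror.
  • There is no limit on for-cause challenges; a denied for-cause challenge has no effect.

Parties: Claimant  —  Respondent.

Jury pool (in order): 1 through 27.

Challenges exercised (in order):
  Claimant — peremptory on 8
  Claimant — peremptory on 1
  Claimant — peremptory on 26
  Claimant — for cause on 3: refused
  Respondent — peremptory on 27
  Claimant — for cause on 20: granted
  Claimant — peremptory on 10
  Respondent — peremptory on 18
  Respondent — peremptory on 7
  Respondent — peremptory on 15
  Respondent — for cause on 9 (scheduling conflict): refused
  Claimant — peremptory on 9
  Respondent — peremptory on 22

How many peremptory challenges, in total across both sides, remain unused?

Claimant allotment: 5 base + 1 × 1 alternate = 6. Respondent allotment: 5 base + 1 × 1 alternate = 6.
Claimant peremptories used: #8, #1, #26, #10, #9 — 5 (for-cause on #3, #20 don't count).
Respondent peremptories used: #27, #18, #7, #15, #22 — 5 (the for-cause on #9 doesn't count).
Remaining: (6 − 5) + (6 − 5) = 2.

2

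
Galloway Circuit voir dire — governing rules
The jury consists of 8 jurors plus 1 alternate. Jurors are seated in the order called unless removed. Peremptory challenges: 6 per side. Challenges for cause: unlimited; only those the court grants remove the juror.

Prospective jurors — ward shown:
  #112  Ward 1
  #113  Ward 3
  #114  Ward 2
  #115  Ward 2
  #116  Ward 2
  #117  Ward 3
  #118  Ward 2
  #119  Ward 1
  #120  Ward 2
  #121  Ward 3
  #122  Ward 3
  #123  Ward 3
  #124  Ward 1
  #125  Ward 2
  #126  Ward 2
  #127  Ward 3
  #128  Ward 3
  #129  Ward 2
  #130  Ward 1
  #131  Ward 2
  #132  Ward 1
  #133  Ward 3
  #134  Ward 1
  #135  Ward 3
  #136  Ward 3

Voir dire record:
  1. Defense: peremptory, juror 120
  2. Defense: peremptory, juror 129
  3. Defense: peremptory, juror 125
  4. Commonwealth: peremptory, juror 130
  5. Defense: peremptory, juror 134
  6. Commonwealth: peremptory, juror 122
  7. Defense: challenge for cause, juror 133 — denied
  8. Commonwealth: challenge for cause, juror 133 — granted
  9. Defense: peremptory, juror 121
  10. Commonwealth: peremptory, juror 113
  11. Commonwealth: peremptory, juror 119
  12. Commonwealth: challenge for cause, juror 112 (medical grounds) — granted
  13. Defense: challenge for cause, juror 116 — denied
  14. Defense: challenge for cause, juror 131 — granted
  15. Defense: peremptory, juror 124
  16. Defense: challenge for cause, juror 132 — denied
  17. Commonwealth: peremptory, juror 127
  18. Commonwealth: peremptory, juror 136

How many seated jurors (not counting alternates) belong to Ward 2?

Removed: #112, #113, #119, #120, #121, #122, #124, #125, #127, #129, #130, #131, #133, #134, #136.
Seated jurors 1–8: #114, #115, #116, #117, #118, #123, #126, #128 (alternates #132 not counted).
Of those, in Ward 2: #114, #115, #116, #118, #126 → 5.

5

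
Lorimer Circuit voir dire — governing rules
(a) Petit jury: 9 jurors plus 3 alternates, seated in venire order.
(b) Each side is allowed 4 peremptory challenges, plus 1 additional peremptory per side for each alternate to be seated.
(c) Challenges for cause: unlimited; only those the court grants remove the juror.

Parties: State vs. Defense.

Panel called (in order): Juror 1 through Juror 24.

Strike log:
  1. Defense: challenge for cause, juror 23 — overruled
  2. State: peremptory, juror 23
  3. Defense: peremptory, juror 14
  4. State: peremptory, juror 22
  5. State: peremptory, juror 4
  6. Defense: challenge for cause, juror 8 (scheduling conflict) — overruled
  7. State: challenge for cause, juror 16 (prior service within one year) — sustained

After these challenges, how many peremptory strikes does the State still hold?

4

State allotment: 4 base + 1 × 3 alternates = 7.
State peremptories used: #23, #22, #4 — 3 (the for-cause on #16 doesn't count).
Remaining: 7 − 3 = 4.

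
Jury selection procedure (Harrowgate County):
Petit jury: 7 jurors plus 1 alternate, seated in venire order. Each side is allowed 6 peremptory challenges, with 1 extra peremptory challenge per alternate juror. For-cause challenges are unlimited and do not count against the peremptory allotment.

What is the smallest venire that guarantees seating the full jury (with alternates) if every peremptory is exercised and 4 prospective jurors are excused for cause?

Seats to fill: 7 + 1 alternates = 8.
Peremptories: 6 + 1×1 = 7 per side × 2 sides = 14.
For-cause removals: 4.
Minimum venire: 8 + 14 + 4 = 26.

26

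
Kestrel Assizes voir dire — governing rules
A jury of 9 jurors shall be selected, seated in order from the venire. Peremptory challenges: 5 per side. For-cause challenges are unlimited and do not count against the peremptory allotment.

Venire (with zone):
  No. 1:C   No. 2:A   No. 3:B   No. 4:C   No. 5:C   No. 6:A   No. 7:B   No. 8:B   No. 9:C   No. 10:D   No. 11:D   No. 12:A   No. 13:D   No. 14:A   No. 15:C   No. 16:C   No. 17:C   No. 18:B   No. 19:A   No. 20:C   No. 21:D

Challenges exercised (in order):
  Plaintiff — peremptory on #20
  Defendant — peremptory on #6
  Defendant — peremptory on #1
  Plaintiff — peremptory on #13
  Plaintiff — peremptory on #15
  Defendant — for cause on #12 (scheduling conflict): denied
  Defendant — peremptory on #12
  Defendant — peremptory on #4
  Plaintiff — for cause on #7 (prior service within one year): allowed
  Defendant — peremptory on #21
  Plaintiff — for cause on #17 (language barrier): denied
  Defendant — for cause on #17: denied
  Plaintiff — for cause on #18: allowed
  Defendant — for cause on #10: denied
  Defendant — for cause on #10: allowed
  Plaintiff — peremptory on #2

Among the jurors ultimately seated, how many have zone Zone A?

2

Removed: #1, #2, #4, #6, #7, #10, #12, #13, #15, #18, #20, #21.
Seated jurors 1–9: #3, #5, #8, #9, #11, #14, #16, #17, #19.
Of those, in Zone A: #14, #19 → 2.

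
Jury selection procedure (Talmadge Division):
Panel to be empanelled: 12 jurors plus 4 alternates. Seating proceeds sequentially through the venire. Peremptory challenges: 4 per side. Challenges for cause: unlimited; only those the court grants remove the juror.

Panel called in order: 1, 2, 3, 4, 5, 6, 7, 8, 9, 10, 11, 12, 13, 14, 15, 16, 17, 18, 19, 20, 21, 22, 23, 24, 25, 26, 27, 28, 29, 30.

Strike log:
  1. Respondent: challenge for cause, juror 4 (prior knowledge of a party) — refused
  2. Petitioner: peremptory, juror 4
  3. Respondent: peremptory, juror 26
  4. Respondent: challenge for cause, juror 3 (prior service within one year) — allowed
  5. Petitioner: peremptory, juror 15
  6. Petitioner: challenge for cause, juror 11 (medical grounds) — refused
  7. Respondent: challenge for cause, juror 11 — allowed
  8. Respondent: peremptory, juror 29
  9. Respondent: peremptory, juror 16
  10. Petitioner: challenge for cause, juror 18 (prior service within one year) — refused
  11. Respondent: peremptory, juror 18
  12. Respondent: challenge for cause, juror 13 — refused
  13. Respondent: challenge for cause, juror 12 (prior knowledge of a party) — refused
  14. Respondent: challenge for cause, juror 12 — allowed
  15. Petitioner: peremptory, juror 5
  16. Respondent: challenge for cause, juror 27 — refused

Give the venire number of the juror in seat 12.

20

Removed: #3, #4, #5, #11, #12, #15, #16, #18, #26, #29. (#13, #27 stay — for-cause denied.)
Seating in order: seats 1–12 → #1, #2, #6, #7, #8, #9, #10, #13, #14, #17, #19, #20; alternates → #21, #22, #23, #24.
So seat 12 is #20.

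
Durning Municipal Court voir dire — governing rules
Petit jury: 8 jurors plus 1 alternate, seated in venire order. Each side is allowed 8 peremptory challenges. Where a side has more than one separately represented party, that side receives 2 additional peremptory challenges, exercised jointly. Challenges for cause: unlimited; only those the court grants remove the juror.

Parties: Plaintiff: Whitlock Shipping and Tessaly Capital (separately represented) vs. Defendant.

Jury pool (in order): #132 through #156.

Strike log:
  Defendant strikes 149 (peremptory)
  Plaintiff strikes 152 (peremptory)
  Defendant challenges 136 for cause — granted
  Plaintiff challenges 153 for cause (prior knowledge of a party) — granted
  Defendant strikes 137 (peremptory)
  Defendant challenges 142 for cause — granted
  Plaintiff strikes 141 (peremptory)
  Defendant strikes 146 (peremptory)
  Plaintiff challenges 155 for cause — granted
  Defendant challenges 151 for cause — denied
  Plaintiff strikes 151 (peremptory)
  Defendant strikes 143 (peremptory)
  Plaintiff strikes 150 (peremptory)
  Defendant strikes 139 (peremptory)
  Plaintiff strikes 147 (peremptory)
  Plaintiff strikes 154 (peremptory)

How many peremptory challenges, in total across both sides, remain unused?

Plaintiff allotment: 8 base + 2 multi-party = 10. Defendant allotment: 8.
Plaintiff peremptories used: #152, #141, #151, #150, #147, #154 — 6 (for-cause on #153, #155 don't count).
Defendant peremptories used: #149, #137, #146, #143, #139 — 5 (for-cause on #136, #142, #151 don't count).
Remaining: (10 − 6) + (8 − 5) = 7.

7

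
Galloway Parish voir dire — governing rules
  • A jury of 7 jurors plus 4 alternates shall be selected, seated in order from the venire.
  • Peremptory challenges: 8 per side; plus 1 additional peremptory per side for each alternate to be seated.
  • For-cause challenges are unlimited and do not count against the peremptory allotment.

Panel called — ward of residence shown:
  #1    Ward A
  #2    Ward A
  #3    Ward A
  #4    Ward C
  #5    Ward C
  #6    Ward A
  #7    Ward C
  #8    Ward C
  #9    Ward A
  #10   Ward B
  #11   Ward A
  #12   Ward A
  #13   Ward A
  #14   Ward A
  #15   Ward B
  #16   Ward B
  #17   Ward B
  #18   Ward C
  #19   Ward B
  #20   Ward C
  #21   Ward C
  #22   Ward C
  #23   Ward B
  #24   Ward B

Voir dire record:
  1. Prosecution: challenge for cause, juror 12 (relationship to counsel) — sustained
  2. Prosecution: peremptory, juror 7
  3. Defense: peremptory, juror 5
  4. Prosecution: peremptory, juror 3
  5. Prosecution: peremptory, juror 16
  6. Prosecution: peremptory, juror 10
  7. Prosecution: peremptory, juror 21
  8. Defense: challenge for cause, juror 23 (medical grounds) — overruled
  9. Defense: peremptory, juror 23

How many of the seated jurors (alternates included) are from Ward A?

Removed: #3, #5, #7, #10, #12, #16, #21, #23.
Seated (11 incl. alternates): #1, #2, #4, #6, #8, #9, #11, #13, #14, #15, #17.
Of those, in Ward A: #1, #2, #6, #9, #11, #13, #14 → 7.

7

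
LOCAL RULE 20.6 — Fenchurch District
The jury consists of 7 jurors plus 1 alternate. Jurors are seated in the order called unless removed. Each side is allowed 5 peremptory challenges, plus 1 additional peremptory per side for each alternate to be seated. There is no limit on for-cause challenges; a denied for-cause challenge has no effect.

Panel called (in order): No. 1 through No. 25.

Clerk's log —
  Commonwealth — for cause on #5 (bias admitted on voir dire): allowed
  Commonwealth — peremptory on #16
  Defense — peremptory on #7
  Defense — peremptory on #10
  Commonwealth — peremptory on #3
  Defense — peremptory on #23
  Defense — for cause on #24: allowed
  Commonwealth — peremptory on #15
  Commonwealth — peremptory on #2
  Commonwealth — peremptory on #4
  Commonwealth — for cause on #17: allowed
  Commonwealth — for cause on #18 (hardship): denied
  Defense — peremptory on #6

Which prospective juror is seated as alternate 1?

Removed: #2, #3, #4, #5, #6, #7, #10, #15, #16, #17, #23, #24. (#18 stays — for-cause denied.)
Filling seats in venire order through position 8: #1, #8, #9, #11, #12, #13, #14, #18.
So alternate 1 is #18.

18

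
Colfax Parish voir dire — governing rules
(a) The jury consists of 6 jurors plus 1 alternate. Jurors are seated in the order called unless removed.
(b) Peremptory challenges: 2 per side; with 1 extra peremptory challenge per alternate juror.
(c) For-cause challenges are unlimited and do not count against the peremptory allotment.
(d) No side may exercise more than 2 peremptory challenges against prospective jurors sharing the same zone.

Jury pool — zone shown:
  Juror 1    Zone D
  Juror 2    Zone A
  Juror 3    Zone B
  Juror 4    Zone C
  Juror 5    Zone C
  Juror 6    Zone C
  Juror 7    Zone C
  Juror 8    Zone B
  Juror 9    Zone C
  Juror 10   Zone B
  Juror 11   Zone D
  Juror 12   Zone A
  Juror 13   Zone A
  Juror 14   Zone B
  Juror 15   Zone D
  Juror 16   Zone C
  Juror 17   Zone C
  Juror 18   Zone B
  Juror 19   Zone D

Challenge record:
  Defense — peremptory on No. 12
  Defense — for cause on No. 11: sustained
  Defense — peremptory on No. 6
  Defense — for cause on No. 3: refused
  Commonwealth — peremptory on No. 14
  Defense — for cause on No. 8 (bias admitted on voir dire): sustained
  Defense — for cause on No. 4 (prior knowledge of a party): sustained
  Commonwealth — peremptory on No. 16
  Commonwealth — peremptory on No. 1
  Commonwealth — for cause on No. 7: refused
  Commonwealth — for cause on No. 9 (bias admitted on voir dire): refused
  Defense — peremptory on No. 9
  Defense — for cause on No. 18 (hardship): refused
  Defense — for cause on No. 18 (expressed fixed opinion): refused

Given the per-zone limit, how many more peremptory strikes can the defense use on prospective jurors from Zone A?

0

Defense peremptories so far: #12, #6, #9 — 3 of 3 used, 0 left overall.
Against Zone A: #12 — 1 used; per-zone cap 2 leaves 1.
Binding limit: min(0, 1) = 0.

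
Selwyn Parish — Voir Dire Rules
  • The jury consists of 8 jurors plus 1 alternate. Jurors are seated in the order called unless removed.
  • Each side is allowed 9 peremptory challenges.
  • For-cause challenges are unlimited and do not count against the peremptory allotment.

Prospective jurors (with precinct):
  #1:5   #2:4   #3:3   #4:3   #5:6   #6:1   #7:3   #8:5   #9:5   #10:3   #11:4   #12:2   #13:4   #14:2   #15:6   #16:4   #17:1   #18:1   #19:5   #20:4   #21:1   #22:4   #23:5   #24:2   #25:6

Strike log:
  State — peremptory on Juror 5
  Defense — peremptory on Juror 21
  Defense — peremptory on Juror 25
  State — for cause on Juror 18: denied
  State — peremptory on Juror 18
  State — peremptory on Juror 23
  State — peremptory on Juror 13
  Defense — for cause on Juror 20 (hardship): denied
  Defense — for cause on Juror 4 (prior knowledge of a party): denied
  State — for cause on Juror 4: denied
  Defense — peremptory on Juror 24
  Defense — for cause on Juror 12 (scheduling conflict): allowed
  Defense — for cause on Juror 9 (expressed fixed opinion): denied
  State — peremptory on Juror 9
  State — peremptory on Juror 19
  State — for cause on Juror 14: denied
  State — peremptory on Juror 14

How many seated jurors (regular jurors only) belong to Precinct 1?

1

Removed: #5, #9, #12, #13, #14, #18, #19, #21, #23, #24, #25.
Seated jurors 1–8: #1, #2, #3, #4, #6, #7, #8, #10 (alternates #11 not counted).
Of those, in Precinct 1: #6 → 1.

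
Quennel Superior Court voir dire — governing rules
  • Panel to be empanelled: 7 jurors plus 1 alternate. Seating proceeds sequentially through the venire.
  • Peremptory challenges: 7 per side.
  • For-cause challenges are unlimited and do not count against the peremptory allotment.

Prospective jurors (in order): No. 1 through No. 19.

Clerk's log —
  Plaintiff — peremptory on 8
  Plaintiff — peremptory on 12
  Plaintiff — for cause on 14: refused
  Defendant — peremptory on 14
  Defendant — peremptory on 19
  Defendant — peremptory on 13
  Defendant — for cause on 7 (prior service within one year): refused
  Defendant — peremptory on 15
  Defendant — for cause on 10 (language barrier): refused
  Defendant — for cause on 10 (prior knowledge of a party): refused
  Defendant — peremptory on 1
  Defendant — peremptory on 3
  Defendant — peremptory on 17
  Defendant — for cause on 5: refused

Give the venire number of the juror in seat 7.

Removed: #1, #3, #8, #12, #13, #14, #15, #17, #19. (#5, #7, #10 stay — for-cause denied.)
Seating in order: seats 1–7 → #2, #4, #5, #6, #7, #9, #10; alternates → #11.
So seat 7 is #10.

10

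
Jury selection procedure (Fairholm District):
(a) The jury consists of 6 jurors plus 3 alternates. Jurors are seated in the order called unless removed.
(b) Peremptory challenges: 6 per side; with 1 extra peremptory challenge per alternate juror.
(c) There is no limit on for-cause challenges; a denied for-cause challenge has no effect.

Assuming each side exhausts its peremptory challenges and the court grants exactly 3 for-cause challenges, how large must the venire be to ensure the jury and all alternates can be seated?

Seats to fill: 6 + 3 alternates = 9.
Peremptories: 6 + 1×3 = 9 per side × 2 sides = 18.
For-cause removals: 3.
Minimum venire: 9 + 18 + 3 = 30.

30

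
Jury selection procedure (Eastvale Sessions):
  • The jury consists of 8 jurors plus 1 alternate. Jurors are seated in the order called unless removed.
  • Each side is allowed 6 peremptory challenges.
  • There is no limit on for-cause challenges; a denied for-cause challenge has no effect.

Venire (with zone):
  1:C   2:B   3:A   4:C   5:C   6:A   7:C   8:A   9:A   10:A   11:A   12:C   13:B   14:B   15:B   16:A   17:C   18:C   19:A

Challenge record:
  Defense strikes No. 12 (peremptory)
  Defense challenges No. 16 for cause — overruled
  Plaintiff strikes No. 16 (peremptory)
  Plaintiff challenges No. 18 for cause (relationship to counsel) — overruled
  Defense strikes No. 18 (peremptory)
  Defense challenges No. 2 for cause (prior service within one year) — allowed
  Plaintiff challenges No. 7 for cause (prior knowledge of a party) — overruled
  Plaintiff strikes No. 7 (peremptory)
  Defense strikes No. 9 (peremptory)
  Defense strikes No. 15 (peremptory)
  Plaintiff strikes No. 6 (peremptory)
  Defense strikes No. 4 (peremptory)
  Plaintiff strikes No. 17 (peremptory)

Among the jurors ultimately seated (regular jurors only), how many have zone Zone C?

2

Removed: #2, #4, #6, #7, #9, #12, #15, #16, #17, #18.
Seated jurors 1–8: #1, #3, #5, #8, #10, #11, #13, #14 (alternates #19 not counted).
Of those, in Zone C: #1, #5 → 2.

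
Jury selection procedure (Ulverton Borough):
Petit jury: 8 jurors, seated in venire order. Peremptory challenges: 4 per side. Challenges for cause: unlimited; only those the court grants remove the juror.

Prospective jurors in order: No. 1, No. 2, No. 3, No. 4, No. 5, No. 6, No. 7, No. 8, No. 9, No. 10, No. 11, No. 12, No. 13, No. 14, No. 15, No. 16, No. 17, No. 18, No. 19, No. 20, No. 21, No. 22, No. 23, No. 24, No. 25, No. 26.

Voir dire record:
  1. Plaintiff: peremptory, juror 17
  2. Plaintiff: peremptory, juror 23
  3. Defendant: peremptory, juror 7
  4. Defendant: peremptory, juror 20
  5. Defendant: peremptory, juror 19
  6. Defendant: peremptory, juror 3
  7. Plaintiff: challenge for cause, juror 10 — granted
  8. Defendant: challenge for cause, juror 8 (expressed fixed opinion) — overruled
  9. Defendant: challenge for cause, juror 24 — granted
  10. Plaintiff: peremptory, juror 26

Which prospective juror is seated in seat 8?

11

Removed: #3, #7, #10, #17, #19, #20, #23, #24, #26. (#8 stays — for-cause denied.)
Seating in order: seats 1–8 → #1, #2, #4, #5, #6, #8, #9, #11.
So seat 8 is #11.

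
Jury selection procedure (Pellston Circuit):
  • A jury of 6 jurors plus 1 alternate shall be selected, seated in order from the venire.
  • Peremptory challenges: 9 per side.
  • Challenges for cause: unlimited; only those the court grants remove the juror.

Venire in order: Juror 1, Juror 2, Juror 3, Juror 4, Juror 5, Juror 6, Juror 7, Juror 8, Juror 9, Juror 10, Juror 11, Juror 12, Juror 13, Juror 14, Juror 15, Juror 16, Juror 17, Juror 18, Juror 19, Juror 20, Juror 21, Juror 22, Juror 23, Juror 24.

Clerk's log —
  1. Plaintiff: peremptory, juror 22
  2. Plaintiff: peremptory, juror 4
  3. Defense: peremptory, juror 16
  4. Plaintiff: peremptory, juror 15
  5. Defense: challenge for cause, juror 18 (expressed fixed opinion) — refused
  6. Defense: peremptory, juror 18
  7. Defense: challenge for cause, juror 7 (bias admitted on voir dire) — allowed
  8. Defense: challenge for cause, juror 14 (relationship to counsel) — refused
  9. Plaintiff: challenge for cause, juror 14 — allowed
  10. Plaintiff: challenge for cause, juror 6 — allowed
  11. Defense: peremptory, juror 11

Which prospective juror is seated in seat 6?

9

Removed: #4, #6, #7, #11, #14, #15, #16, #18, #22.
Filling seats in venire order through position 6: #1, #2, #3, #5, #8, #9.
So seat 6 is #9.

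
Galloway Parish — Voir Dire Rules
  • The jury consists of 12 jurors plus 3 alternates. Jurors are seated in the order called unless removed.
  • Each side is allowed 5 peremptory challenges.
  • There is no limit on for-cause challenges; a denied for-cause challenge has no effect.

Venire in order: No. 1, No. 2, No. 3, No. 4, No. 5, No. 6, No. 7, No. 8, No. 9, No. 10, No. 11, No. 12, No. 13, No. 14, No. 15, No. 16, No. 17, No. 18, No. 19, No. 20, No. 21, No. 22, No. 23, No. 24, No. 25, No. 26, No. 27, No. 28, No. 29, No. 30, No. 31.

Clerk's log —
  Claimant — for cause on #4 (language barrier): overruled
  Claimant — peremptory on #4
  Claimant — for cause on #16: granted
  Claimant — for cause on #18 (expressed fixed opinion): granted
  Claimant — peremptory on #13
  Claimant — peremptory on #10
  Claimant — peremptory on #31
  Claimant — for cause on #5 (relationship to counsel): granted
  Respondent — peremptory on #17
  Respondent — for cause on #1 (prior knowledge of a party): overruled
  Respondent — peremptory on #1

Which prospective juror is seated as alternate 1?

21

Removed: #1, #4, #5, #10, #13, #16, #17, #18, #31.
Seating in order: seats 1–12 → #2, #3, #6, #7, #8, #9, #11, #12, #14, #15, #19, #20; alternates → #21, #22, #23.
So alternate 1 is #21.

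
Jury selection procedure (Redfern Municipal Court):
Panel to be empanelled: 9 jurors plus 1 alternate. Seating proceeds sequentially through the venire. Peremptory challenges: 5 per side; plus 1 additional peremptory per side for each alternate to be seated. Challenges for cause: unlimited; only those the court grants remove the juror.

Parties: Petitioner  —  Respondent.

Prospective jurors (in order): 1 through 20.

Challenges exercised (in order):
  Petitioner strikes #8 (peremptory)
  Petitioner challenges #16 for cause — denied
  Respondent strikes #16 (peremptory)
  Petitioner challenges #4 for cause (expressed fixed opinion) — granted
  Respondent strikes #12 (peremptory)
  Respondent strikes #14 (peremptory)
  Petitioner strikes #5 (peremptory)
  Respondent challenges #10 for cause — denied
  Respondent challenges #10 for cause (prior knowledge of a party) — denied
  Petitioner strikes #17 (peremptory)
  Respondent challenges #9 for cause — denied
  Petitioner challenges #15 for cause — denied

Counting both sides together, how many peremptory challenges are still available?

6

Petitioner allotment: 5 base + 1 × 1 alternate = 6. Respondent allotment: 5 base + 1 × 1 alternate = 6.
Petitioner peremptories used: #8, #5, #17 — 3 (for-cause on #16, #4, #15 don't count).
Respondent peremptories used: #16, #12, #14 — 3 (for-cause on #10, #10, #9 don't count).
Remaining: (6 − 3) + (6 − 3) = 6.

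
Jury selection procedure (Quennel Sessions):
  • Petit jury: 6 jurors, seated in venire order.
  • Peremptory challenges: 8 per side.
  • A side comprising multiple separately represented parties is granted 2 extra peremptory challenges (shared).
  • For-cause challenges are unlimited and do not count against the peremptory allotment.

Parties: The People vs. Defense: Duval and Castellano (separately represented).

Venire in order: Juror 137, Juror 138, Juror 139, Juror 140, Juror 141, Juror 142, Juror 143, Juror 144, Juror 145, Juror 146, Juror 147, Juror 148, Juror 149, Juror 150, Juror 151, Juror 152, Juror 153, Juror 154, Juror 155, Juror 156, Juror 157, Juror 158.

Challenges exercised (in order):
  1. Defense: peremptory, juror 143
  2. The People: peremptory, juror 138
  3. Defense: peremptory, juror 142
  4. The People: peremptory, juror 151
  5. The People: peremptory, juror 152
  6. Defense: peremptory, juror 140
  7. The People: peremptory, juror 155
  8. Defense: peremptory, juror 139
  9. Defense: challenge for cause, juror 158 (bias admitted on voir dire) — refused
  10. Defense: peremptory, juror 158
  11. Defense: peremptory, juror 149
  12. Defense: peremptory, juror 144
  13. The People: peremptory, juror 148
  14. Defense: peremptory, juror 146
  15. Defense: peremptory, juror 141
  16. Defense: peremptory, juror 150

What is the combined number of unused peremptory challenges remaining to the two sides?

3

The People allotment: 8. Defense allotment: 8 base + 2 multi-party = 10.
The People peremptories used: #138, #151, #152, #155, #148 — 5.
Defense peremptories used: #143, #142, #140, #139, #158, #149, #144, #146, #141, #150 — 10 (the for-cause on #158 doesn't count).
Remaining: (8 − 5) + (10 − 10) = 3.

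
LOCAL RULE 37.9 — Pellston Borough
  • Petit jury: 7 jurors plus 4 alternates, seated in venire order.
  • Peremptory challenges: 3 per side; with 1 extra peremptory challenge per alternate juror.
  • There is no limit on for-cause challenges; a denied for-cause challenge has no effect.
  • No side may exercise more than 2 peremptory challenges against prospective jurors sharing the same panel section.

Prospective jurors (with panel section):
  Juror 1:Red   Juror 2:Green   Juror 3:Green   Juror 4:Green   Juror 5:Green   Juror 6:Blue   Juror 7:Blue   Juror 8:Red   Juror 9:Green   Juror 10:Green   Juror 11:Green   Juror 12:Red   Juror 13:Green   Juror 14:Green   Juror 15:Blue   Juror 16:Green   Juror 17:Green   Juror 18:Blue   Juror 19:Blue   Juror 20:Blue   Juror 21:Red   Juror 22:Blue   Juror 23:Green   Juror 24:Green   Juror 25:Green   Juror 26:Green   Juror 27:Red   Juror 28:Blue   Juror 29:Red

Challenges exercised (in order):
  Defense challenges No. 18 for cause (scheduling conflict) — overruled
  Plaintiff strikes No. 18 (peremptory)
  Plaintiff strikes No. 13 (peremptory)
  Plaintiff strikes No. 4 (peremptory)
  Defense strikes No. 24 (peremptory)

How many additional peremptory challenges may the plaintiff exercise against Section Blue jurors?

1

Plaintiff peremptories so far: #18, #13, #4 — 3 of 7 used, 4 left overall.
Against Section Blue: #18 — 1 used; per-section cap 2 leaves 1.
Binding limit: min(4, 1) = 1.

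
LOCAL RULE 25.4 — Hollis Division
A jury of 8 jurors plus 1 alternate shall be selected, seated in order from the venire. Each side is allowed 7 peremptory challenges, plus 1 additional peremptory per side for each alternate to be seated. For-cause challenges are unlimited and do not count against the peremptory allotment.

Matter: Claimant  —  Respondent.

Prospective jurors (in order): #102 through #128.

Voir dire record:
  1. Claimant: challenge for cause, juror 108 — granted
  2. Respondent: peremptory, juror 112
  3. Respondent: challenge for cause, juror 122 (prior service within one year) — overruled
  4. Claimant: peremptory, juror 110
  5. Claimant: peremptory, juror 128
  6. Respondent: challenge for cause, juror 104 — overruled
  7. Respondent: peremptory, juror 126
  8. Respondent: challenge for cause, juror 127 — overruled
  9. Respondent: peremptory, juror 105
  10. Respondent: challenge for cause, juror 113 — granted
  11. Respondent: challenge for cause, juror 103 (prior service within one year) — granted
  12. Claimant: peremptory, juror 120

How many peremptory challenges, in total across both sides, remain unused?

Claimant allotment: 7 base + 1 × 1 alternate = 8. Respondent allotment: 7 base + 1 × 1 alternate = 8.
Claimant peremptories used: #110, #128, #120 — 3 (the for-cause on #108 doesn't count).
Respondent peremptories used: #112, #126, #105 — 3 (for-cause on #122, #104, #127, #113, #103 don't count).
Remaining: (8 − 3) + (8 − 3) = 10.

10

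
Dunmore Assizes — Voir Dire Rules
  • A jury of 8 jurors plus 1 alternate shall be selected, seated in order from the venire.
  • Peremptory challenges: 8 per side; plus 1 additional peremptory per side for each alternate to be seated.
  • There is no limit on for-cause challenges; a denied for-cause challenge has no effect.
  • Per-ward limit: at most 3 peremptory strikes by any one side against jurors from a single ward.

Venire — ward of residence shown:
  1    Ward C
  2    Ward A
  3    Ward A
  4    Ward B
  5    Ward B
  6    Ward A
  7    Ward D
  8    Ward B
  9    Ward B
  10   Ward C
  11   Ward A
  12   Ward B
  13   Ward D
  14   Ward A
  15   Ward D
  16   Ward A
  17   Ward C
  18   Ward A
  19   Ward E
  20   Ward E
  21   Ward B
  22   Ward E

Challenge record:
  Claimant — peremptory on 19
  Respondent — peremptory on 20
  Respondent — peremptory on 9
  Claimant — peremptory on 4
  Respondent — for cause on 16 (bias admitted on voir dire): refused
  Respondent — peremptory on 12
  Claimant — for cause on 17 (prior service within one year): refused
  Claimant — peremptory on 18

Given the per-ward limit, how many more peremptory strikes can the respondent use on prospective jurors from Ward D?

Respondent peremptories so far: #20, #9, #12 — 3 of 9 used, 6 left overall.
Against Ward D: none yet — per-ward cap 3 leaves 3.
Binding limit: min(6, 3) = 3.

3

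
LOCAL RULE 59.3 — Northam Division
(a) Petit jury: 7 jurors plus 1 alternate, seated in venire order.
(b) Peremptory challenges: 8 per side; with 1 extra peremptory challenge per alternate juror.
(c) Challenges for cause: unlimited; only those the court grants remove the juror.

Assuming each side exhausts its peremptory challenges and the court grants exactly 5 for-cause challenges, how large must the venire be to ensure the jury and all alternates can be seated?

31

Seats to fill: 7 + 1 alternates = 8.
Peremptories: 8 + 1×1 = 9 per side × 2 sides = 18.
For-cause removals: 5.
Minimum venire: 8 + 18 + 5 = 31.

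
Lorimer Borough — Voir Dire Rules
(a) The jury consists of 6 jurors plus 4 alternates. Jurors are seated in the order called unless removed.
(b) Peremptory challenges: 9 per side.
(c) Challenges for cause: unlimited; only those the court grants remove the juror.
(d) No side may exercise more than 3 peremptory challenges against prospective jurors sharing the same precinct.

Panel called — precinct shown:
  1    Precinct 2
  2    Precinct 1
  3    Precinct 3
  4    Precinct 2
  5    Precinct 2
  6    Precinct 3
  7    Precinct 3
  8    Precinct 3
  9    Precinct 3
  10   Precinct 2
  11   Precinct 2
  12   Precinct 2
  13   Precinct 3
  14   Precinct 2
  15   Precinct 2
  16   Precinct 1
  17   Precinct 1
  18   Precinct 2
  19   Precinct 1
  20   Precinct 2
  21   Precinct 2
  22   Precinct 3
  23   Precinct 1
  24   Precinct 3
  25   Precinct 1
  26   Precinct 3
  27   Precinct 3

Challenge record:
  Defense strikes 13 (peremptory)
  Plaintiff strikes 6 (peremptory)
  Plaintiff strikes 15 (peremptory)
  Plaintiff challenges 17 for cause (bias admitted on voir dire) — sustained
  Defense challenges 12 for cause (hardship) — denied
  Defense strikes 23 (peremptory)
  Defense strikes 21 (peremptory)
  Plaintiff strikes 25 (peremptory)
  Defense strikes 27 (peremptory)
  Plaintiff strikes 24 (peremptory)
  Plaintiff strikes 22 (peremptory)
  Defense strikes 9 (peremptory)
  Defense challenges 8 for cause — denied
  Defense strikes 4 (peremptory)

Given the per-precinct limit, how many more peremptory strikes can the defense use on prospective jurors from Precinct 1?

Defense peremptories so far: #13, #23, #21, #27, #9, #4 — 6 of 9 used, 3 left overall.
Against Precinct 1: #23 — 1 used; per-precinct cap 3 leaves 2.
Binding limit: min(3, 2) = 2.

2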